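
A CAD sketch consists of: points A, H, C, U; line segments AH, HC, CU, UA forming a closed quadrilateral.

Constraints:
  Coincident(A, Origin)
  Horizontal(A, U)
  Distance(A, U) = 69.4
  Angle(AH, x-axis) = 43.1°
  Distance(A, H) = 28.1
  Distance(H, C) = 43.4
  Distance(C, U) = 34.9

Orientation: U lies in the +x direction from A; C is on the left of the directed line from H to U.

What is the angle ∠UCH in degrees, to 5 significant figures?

83.490°

Checks: A = (0.00, 0.00) ✓; |HC| = 43.40 ✓; |CU| = 34.90 ✓.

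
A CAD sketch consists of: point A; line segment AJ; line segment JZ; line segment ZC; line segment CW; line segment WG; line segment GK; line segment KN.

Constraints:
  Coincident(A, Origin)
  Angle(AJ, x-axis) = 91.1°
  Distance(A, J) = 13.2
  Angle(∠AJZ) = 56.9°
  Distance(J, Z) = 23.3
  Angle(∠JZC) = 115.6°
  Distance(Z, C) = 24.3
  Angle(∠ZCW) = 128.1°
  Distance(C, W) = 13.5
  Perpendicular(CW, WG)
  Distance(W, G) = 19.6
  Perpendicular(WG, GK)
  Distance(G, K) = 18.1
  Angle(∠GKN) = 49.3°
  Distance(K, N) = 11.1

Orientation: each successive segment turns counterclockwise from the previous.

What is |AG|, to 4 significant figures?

14.59

∠ZCW = 128.1° gives CW at -29.50° from the x-axis; with |CW| = 13.5, W = (-4.141, -30.57). The perpendicularity gives WG at right angles to CW, so WG runs at 60.50°; with |WG| = 19.6, G = (5.511, -13.51). Then |AG| = |G − A| = 14.59.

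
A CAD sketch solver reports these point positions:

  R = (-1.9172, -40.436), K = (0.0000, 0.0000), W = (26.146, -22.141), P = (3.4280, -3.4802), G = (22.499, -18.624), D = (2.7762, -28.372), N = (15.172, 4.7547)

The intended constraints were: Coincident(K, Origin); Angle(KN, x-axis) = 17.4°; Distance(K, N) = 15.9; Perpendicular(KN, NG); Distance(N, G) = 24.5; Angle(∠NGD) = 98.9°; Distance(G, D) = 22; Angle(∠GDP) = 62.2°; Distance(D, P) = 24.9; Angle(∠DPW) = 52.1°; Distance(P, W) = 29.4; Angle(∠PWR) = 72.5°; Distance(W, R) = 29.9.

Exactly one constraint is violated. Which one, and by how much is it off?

Distance(W, R) = 29.9 — off by 3.60.

K = (0.00, 0.00) ✓; KN at 17.40° ✓; |KN| = 15.90 ✓; ∠(KN, NG) = 90.00° ✓; |NG| = 24.50 ✓; ∠NGD = 98.90° ✓; |GD| = 22.00 ✓; ∠GDP = 62.20° ✓; |DP| = 24.90 ✓; ∠DPW = 52.10° ✓; |PW| = 29.40 ✓; ∠PWR = 72.50° ✓; |WR| = 33.50 ✗.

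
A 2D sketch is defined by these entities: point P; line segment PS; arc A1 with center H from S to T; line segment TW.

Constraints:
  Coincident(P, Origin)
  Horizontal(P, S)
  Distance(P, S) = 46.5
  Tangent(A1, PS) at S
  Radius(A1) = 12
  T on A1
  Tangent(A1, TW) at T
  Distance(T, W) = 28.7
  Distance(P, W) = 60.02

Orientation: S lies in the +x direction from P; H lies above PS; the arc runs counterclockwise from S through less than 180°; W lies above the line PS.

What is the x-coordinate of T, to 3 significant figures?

56.8

Checks: ∠(HS, SP) = 90.00° ✓; |HT| = 12.00 ✓; ∠(HT, TW) = 90.00° ✓; |TW| = 28.70 ✓; |PW| = 60.02 ✓.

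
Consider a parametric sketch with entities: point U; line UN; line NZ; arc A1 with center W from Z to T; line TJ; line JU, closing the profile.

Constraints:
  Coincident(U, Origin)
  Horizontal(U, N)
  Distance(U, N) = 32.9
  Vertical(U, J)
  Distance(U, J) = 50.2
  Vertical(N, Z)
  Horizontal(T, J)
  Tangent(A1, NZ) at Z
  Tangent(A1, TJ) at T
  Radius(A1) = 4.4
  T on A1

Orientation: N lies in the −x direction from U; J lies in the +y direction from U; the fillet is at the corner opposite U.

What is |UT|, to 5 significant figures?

57.726

U is at the origin; U and N share the same y with |UN| = 32.9 and N on the −x side, so N = (-32.900, 0.0000). U and J share the same x with |UJ| = 50.2 and J on the +y side, so J = (0.0000, 50.200). The virtual corner opposite U is at (-32.900, 50.200). The tangent condition forces WZ to be normal to NZ and the tangent condition forces WT to be normal to TJ, with radius 4.4, so the center W sits 4.4 in from both sides at W = (-28.500, 45.800). That places the tangent points at Z = (-32.900, 45.800) on NZ and T = (-28.500, 50.200) on TJ. Then |UT| = |T − U| = 57.726.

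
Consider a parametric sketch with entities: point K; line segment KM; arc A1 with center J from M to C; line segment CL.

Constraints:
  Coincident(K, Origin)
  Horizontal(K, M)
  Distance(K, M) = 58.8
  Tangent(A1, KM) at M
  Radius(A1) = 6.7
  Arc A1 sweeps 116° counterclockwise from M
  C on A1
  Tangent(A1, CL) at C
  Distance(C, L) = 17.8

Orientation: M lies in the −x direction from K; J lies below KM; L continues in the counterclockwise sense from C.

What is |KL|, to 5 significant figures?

62.517

K is at the origin; K and M share the same y with |KM| = 58.8 and M on the −x side, so M = (-58.800, 0.0000). The tangent condition forces JM to be normal to KM, so J = M + (0, -6.7) = (-58.800, -6.7000). On A1, M sits at bearing 90° from J; a 116° counterclockwise sweep puts C at bearing 206°, so C = J + 6.7·(cos 206°, sin 206°) = (-64.822, -9.6371). A1 meets CL tangentially, so JC is at right angles to CL, so CL runs along (−sin 206°, cos 206°); with |CL| = 17.8, L = (-57.019, -25.636). Then |KL| = |L − K| = 62.517.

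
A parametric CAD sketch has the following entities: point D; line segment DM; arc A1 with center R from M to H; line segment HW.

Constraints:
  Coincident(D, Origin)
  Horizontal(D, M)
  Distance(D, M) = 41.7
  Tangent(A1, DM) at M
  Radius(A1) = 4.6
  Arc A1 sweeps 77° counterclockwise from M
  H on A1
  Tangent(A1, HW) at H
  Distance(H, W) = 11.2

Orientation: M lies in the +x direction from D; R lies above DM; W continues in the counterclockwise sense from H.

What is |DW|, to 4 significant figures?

50.81

D is at the origin; DM is horizontal with |DM| = 41.7 and M on the +x side, so M = (41.70, 0.000). Since A1 is tangent to DM there, RM ⟂ DM, so R = M + (0, 4.6) = (41.70, 4.600). On A1, M sits at bearing -90° from R; a 77° counterclockwise sweep puts H at bearing -13°, so H = R + 4.6·(cos -13°, sin -13°) = (46.18, 3.565). A1 meets HW tangentially, so RH is at right angles to HW, so HW runs along (−sin -13°, cos -13°); with |HW| = 11.2, W = (48.70, 14.48). Then |DW| = |W − D| = 50.81.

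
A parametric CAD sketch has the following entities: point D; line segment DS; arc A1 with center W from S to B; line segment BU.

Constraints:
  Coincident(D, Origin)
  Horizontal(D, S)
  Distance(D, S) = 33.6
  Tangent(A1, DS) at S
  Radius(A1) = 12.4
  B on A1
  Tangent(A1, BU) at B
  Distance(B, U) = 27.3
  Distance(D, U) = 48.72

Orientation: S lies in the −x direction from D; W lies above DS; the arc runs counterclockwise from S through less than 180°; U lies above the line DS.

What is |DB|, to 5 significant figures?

25.765

Checks: |WB| = 12.40 ✓; ∠(WB, BU) = 90.00° ✓; |BU| = 27.30 ✓; |DU| = 48.72 ✓.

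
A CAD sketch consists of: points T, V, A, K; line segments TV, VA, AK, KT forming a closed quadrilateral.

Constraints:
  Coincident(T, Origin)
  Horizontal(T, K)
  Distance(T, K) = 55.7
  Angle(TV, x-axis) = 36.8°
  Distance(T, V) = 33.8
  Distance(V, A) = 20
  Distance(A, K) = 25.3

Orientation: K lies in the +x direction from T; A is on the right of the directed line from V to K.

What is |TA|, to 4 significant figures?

30.41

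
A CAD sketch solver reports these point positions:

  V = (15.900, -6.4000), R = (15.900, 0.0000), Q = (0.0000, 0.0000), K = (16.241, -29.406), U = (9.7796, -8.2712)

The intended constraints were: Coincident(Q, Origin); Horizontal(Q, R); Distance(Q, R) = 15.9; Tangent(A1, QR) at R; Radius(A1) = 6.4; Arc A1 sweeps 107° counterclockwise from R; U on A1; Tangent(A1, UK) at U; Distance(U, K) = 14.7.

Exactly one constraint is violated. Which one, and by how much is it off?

Distance(U, K) = 14.7 — off by 7.40.

Q = (0.00, 0.00) ✓; Q.y = 0.00, R.y = 0.00 ✓; |QR| = 15.90 ✓; ∠(VR, RQ) = 90.00° ✓; |VR| = 6.400 ✓; bearing(V→U) − bearing(V→R) = 107.0° ✓; |VU| = 6.400 ✓; ∠(VU, UK) = 90.00° ✓; |UK| = 22.10 ✗.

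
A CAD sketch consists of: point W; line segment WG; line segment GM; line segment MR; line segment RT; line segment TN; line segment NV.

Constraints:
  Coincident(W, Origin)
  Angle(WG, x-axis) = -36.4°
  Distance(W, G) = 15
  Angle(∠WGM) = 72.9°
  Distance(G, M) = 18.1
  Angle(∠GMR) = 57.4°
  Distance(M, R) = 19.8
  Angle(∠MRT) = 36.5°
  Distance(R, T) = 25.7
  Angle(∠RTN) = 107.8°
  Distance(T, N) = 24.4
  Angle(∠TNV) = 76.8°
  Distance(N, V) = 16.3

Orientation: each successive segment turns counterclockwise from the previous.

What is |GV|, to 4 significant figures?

30.82

W is at the origin; WG runs at -36.4° with length 15.0, so G = (12.07, -8.901). ∠WGM = 72.9° gives GM at 70.70° from the x-axis; with |GM| = 18.1, M = (18.06, 8.182). ∠GMR = 57.4° gives MR at -166.7° from the x-axis; with |MR| = 19.8, R = (-1.213, 3.627). ∠MRT = 36.5° gives RT at -23.20° from the x-axis; with |RT| = 25.7, T = (22.41, -6.498). ∠RTN = 107.8° gives TN at 49.00° from the x-axis; with |TN| = 24.4, N = (38.42, 11.92). ∠TNV = 76.8° gives NV at 152.2° from the x-axis; with |NV| = 16.3, V = (24.00, 19.52). Then |GV| = |V − G| = 30.82.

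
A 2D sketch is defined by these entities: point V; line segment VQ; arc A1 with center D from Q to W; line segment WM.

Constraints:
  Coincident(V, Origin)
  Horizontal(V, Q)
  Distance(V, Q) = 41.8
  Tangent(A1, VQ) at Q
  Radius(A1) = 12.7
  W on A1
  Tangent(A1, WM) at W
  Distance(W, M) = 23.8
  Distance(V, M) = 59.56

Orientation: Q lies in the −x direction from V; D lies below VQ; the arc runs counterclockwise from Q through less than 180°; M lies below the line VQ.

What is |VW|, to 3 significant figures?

56.3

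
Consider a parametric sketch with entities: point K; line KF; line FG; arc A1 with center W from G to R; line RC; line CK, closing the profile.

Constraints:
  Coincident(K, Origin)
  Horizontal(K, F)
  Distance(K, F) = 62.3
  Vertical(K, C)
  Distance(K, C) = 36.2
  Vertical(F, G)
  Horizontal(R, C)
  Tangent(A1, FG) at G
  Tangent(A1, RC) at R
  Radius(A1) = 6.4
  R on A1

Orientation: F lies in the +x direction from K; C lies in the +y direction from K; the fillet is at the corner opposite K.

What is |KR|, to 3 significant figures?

66.6

K is at the origin; K and F share the same y with |KF| = 62.3 and F on the +x side, so F = (62.3, 0.00). K and C share the same x with |KC| = 36.2 and C on the +y side, so C = (0.00, 36.2). The virtual corner opposite K is at (62.3, 36.2). A1 meets FG tangentially, so WG is at right angles to FG and A1 meets RC tangentially, so WR is at right angles to RC, with radius 6.4, so the center W sits 6.4 in from both sides at W = (55.9, 29.8). That places the tangent points at G = (62.3, 29.8) on FG and R = (55.9, 36.2) on RC. Then |KR| = |R − K| = 66.6.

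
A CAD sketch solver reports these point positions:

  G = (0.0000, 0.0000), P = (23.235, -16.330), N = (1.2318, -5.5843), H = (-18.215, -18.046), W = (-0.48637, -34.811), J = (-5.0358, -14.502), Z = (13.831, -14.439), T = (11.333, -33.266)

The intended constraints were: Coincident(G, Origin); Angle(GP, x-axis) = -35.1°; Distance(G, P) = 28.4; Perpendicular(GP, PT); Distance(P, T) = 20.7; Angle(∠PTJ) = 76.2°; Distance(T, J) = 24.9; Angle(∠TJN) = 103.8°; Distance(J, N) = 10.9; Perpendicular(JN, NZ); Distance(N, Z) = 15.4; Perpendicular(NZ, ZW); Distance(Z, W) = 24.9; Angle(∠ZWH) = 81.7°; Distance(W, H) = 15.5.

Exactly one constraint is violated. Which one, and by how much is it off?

Distance(W, H) = 15.5 — off by 8.90.

G = (0.00, 0.00) ✓; GP at -35.10° ✓; |GP| = 28.40 ✓; ∠(GP, PT) = 90.00° ✓; |PT| = 20.70 ✓; ∠PTJ = 76.20° ✓; |TJ| = 24.90 ✓; ∠TJN = 103.8° ✓; |JN| = 10.90 ✓; ∠(JN, NZ) = 90.00° ✓; |NZ| = 15.40 ✓; ∠(NZ, ZW) = 90.00° ✓; |ZW| = 24.90 ✓; ∠ZWH = 81.70° ✓; |WH| = 24.40 ✗.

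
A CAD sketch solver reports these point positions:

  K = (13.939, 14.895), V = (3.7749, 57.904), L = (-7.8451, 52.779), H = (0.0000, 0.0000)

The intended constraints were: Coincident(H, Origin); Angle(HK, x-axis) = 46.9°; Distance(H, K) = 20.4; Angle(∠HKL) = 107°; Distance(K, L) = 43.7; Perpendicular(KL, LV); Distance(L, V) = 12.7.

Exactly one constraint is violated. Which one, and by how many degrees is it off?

Perpendicular(KL, LV) — off by 6.10°.

H = (0.00, 0.00) ✓; HK at 46.90° ✓; |HK| = 20.40 ✓; ∠HKL = 107.0° ✓; |KL| = 43.70 ✓; ∠(KL, LV) = 96.10° ✗; |LV| = 12.70 ✓.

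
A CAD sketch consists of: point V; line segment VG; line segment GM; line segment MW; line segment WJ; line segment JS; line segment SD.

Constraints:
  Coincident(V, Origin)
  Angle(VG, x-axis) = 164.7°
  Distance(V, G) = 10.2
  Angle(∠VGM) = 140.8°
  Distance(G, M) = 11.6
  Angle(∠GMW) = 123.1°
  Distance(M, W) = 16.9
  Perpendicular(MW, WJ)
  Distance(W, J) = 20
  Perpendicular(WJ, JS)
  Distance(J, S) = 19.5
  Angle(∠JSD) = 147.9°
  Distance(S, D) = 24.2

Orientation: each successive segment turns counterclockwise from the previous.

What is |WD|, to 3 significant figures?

40.6

WJ is perpendicular to JS, so JS runs at 80.8°; with |JS| = 19.5, S = (-0.285, -2.64). ∠JSD = 147.9° gives SD at 113° from the x-axis; with |SD| = 24.2, D = (-9.70, 19.7). Then |WD| = |D − W| = 40.6.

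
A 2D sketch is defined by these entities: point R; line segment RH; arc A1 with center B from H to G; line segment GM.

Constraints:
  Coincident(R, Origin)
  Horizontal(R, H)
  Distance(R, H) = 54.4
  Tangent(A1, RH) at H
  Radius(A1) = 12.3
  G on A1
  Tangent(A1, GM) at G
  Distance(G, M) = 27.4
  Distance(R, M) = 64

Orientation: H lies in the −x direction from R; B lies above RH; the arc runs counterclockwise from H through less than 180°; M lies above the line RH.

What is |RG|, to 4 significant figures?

45.00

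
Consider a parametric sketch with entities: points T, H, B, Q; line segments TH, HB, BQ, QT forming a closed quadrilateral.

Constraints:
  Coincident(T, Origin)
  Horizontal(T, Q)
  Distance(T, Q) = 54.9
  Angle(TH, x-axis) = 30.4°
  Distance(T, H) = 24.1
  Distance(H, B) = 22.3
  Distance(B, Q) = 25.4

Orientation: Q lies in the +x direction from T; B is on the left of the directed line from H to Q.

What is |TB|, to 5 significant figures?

46.332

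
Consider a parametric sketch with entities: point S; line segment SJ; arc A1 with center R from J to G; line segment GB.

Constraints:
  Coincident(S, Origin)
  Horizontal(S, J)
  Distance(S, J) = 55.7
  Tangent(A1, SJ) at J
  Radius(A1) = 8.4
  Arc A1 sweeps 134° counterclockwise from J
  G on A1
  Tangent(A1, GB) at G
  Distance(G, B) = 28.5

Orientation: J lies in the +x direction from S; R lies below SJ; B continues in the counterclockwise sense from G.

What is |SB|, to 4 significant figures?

77.66

On A1, J sits at bearing 90° from R; a 134° counterclockwise sweep puts G at bearing 224°, so G = R + 8.4·(cos 224°, sin 224°) = (49.66, -14.24). Since A1 is tangent to GB there, RG ⟂ GB, so GB runs along (−sin 224°, cos 224°); with |GB| = 28.5, B = (69.46, -34.74). Then |SB| = |B − S| = 77.66.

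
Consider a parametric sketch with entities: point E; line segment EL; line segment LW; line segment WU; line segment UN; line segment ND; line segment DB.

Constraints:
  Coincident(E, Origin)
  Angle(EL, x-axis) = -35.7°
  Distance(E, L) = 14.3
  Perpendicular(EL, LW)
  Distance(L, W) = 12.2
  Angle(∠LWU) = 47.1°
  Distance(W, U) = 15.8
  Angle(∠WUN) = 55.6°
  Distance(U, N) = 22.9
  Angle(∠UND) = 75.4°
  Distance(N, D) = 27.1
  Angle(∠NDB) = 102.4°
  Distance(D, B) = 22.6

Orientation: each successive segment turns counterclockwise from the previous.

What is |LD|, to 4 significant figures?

25.48

∠WUN = 55.6° gives UN at -48.40° from the x-axis; with |UN| = 22.9, N = (18.26, -17.54). ∠UND = 75.4° gives ND at 56.20° from the x-axis; with |ND| = 27.1, D = (33.34, 4.978). Then |LD| = |D − L| = 25.48.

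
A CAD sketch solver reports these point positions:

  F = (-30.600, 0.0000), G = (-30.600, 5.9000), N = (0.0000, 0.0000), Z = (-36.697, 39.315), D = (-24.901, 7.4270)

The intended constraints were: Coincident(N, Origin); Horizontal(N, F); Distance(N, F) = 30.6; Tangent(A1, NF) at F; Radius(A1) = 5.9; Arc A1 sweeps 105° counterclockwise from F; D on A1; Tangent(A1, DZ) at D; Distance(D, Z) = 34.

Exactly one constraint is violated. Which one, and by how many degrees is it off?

Tangent(A1, DZ) at D — off by 5.30°.

N = (0.00, 0.00) ✓; N.y = 0.00, F.y = 0.00 ✓; |NF| = 30.60 ✓; ∠(GF, FN) = 90.00° ✓; |GF| = 5.900 ✓; bearing(G→D) − bearing(G→F) = 105.0° ✓; |GD| = 5.900 ✓; ∠(GD, DZ) = 84.70° ✗; |DZ| = 34.00 ✓.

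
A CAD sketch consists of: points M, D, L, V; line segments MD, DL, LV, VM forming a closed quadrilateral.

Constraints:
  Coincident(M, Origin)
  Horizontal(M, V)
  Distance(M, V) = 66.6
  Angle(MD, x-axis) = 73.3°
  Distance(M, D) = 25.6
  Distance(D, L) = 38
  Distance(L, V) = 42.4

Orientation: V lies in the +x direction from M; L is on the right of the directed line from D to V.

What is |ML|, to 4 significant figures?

26.75

M is at the origin; MV is horizontal with |MV| = 66.6 and V in +x, so V = (66.6, 0). MD runs at 73.3° with |MD| = 25.6, so D = (7.356, 24.52). L is determined by |DL| = 38.0 and |LV| = 42.4 together: it lies at the intersection of circle(D, 38.0) and circle(V, 42.4). With |DV| = 64.12, the foot of the radical line on DV is 29.30 from D and the perpendicular offset is √(38.0² − 29.30²) = 24.20. Taking the right-of-DV solution: L = (25.18, -9.043).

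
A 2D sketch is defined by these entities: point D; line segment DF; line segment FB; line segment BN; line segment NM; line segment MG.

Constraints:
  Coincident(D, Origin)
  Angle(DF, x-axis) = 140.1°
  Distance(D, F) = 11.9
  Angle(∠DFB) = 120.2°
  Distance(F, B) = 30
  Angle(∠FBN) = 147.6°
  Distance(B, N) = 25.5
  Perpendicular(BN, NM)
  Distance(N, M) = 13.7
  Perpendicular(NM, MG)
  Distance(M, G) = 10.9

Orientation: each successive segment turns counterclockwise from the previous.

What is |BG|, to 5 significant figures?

20.021

D is at the origin; DF runs at 140.1° with length 11.9, so F = (-9.1293, 7.6333). ∠DFB = 120.2° gives FB at -160.10° from the x-axis; with |FB| = 30.0, B = (-37.338, -2.5781). ∠FBN = 147.6° gives BN at -127.70° from the x-axis; with |BN| = 25.5, N = (-52.932, -22.754). BN is perpendicular to NM, so NM runs at -37.700°; with |NM| = 13.7, M = (-42.092, -31.132). The perpendicularity gives MG at right angles to NM, so MG runs at 52.300°; with |MG| = 10.9, G = (-35.426, -22.508). Then |BG| = |G − B| = 20.021.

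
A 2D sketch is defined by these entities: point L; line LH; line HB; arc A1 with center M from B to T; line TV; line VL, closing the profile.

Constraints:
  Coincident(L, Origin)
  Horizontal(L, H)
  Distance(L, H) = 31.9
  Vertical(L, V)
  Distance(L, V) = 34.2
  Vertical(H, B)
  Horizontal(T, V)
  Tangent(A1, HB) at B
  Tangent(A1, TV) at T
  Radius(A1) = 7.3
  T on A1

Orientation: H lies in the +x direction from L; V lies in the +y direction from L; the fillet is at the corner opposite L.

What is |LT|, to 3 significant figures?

42.1

The virtual corner opposite L is at (31.9, 34.2). The tangent condition forces MB to be normal to HB and A1 meets TV tangentially, so MT is at right angles to TV, with radius 7.3, so the center M sits 7.3 in from both sides at M = (24.6, 26.9). That places the tangent points at B = (31.9, 26.9) on HB and T = (24.6, 34.2) on TV. Then |LT| = |T − L| = 42.1.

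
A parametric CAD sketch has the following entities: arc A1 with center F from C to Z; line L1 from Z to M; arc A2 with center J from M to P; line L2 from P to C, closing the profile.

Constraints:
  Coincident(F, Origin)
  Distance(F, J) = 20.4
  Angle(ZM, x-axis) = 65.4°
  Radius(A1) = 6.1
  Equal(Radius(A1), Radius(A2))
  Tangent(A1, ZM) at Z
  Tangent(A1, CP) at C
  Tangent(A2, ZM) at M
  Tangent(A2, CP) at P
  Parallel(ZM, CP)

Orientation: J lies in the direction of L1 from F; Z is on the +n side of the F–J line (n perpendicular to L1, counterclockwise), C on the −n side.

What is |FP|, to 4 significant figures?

21.29

Tangency of A1 to both parallel lines with radius 6.1 puts Z and C at F ± 6.1·n: Z = (-5.546, 2.539), C = (5.546, -2.539). Equal radii place M and P the same way about J: M = J + 6.1·n = (2.946, 21.09), P = J − 6.1·n = (14.04, 16.01). Then |FP| = |P − F| = 21.29.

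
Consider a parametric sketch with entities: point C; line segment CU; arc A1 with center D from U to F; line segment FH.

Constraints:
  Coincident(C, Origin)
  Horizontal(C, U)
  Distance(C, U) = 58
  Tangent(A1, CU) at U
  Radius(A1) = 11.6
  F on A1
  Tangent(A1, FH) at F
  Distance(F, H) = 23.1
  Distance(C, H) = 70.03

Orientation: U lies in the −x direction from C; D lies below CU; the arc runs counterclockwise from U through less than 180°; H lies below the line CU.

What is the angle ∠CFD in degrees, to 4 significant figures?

10.63°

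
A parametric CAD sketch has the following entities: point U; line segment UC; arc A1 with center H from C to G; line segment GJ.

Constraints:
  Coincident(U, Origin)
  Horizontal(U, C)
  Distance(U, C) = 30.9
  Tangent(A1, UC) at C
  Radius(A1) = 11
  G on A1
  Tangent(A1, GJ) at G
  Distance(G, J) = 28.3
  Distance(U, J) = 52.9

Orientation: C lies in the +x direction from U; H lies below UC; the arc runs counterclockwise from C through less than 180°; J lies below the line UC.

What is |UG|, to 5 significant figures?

26.193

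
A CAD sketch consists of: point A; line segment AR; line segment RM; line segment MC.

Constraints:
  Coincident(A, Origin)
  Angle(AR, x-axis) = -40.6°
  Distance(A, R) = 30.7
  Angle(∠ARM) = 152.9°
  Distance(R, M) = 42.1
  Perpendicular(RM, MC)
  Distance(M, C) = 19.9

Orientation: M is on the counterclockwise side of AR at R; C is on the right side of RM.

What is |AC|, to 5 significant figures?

77.257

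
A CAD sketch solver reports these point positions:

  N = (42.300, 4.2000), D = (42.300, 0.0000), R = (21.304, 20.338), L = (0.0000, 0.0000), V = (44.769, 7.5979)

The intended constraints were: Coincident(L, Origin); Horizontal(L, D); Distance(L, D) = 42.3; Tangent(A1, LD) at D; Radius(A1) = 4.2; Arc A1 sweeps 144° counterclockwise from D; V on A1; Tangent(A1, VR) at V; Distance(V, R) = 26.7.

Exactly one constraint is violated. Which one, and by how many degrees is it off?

Tangent(A1, VR) at V — off by 7.50°.

L = (0.00, 0.00) ✓; L.y = 0.00, D.y = 0.00 ✓; |LD| = 42.30 ✓; ∠(ND, DL) = 90.00° ✓; |ND| = 4.200 ✓; bearing(N→V) − bearing(N→D) = 144.0° ✓; |NV| = 4.200 ✓; ∠(NV, VR) = 82.50° ✗; |VR| = 26.70 ✓.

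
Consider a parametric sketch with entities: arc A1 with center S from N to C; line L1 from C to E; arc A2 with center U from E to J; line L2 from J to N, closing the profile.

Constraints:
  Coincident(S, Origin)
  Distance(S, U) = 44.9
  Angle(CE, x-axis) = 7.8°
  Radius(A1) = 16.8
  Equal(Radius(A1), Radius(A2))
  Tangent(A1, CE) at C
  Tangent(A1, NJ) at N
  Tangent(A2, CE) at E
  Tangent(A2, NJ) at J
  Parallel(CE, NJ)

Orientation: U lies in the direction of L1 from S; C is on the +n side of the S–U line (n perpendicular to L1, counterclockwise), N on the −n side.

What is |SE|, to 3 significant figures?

47.9

The slot axis is L1's direction at 7.8°, so u = (cos 7.8°, sin 7.8°) = (0.991, 0.136) and n = (−sin 7.8°, cos 7.8°) = (-0.136, 0.991). S is at the origin and U lies 44.9 along u from S, so U = 44.9·u = (44.5, 6.09). Tangency of A1 to both parallel lines with radius 16.8 puts C and N at S ± 16.8·n: C = (-2.28, 16.6), N = (2.28, -16.6). Equal radii place E and J the same way about U: E = U + 16.8·n = (42.2, 22.7), J = U − 16.8·n = (46.8, -10.6). Then |SE| = |E − S| = 47.9.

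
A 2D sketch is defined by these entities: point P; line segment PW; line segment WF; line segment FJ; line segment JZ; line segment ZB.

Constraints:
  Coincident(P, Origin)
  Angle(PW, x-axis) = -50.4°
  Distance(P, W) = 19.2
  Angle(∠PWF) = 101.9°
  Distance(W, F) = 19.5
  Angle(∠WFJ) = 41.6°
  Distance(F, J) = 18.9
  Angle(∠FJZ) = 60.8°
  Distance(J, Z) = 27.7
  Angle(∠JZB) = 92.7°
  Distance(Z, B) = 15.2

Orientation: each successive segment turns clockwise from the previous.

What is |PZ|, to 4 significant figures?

33.46

P is at the origin; PW runs at -50.4° with length 19.2, so W = (12.24, -14.79). ∠PWF = 101.9° gives WF at -128.5° from the x-axis; with |WF| = 19.5, F = (0.09951, -30.05). ∠WFJ = 41.6° gives FJ at 93.10° from the x-axis; with |FJ| = 18.9, J = (-0.9226, -11.18). ∠FJZ = 60.8° gives JZ at -26.10° from the x-axis; with |JZ| = 27.7, Z = (23.95, -23.37). Then |PZ| = |Z − P| = 33.46.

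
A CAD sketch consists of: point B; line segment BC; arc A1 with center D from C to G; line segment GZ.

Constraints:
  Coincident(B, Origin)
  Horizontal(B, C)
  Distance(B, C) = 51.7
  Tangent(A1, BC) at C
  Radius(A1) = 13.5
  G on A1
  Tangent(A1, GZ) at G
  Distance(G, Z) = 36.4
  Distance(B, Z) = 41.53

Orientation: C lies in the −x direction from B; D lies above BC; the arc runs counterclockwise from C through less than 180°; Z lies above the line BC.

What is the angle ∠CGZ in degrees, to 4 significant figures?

151.9°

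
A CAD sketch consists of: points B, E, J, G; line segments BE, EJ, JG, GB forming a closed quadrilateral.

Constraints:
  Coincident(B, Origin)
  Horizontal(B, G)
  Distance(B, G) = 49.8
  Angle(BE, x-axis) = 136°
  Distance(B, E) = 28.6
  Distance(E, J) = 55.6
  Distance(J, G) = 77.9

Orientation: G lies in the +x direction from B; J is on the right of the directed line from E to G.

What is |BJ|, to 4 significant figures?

40.66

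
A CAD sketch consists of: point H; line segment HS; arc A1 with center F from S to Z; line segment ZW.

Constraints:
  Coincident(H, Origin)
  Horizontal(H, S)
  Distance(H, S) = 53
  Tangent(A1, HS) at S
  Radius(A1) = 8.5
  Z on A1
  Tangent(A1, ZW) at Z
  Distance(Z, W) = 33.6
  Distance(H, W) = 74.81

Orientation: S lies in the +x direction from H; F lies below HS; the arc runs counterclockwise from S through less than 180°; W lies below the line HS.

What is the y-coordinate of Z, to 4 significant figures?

-12.63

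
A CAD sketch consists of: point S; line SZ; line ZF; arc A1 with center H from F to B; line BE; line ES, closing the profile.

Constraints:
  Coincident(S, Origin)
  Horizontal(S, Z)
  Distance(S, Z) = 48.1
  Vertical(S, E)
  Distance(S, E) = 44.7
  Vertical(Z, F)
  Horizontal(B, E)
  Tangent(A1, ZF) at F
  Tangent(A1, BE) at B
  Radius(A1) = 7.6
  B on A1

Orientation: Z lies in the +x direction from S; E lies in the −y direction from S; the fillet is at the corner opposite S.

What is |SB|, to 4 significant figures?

60.32

S is at the origin; S and Z share the same y with |SZ| = 48.1 and Z on the +x side, so Z = (48.10, 0.000). SE is vertical with |SE| = 44.7 and E on the −y side, so E = (0.000, -44.70). The virtual corner opposite S is at (48.10, -44.70). A1 meets ZF tangentially, so HF is at right angles to ZF and tangency of A1 to BE means the radius HB is perpendicular to BE, with radius 7.6, so the center H sits 7.6 in from both sides at H = (40.50, -37.10). That places the tangent points at F = (48.10, -37.10) on ZF and B = (40.50, -44.70) on BE. Then |SB| = |B − S| = 60.32.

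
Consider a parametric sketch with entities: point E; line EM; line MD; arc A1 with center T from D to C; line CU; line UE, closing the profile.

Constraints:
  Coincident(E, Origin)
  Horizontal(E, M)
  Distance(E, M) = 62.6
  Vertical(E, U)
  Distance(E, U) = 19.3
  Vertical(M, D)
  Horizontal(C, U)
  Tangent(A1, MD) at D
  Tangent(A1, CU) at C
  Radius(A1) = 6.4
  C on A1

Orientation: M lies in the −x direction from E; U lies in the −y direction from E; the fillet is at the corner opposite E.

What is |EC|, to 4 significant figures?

59.42

E is at the origin; EM is horizontal with |EM| = 62.6 and M on the −x side, so M = (-62.60, 0.000). EU is vertical with |EU| = 19.3 and U on the −y side, so U = (0.000, -19.30). The virtual corner opposite E is at (-62.60, -19.30). Since A1 is tangent to MD there, TD ⟂ MD and A1 meets CU tangentially, so TC is at right angles to CU, with radius 6.4, so the center T sits 6.4 in from both sides at T = (-56.20, -12.90). That places the tangent points at D = (-62.60, -12.90) on MD and C = (-56.20, -19.30) on CU. Then |EC| = |C − E| = 59.42.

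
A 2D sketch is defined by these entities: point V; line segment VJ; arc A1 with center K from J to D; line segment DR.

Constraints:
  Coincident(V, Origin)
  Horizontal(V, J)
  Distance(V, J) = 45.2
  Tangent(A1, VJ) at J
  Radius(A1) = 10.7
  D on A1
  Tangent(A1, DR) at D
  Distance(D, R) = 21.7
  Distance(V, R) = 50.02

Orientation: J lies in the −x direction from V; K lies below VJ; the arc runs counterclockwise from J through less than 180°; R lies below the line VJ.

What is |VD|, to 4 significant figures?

55.78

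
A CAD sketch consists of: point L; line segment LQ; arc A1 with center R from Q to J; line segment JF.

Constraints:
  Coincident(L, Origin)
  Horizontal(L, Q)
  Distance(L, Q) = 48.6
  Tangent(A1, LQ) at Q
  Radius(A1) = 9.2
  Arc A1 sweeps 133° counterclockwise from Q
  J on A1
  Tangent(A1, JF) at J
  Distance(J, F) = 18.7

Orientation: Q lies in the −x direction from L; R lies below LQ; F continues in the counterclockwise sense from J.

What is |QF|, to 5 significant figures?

29.767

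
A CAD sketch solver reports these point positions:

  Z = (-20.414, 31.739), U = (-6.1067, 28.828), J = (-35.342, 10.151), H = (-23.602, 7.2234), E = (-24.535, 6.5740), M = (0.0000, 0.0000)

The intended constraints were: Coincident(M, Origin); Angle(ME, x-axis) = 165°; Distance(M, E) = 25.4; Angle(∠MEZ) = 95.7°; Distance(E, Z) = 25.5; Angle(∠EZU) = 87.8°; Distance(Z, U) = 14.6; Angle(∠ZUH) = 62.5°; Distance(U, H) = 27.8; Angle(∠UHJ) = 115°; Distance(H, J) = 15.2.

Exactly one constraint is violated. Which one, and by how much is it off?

Distance(H, J) = 15.2 — off by 3.10.

M = (0.00, 0.00) ✓; ME at 165.0° ✓; |ME| = 25.40 ✓; ∠MEZ = 95.70° ✓; |EZ| = 25.50 ✓; ∠EZU = 87.80° ✓; |ZU| = 14.60 ✓; ∠ZUH = 62.50° ✓; |UH| = 27.80 ✓; ∠UHJ = 115.0° ✓; |HJ| = 12.10 ✗.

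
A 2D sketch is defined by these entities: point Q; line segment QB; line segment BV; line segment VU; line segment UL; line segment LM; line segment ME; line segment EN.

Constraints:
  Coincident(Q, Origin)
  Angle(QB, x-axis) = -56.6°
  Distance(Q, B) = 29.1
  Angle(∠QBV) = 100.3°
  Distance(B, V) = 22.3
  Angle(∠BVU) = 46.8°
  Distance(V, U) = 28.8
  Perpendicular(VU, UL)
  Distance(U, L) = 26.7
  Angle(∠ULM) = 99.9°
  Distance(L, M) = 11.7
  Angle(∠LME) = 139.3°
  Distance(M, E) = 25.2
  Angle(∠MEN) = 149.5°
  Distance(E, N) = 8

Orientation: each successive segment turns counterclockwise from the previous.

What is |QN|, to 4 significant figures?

48.63

∠LME = 139.3° gives ME at 7.100° from the x-axis; with |ME| = 25.2, E = (34.18, -31.78). ∠MEN = 149.5° gives EN at 37.60° from the x-axis; with |EN| = 8.0, N = (40.52, -26.90). Then |QN| = |N − Q| = 48.63.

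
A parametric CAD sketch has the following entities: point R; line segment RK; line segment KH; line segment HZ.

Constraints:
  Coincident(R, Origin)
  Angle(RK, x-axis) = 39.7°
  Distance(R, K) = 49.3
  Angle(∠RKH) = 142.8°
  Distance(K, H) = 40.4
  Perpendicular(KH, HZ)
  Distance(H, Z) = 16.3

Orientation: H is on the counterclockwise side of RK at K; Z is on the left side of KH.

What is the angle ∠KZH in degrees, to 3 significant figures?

68.0°

∠RKH = 142.8°, so KH runs at 39.7° + (180° − 142.8°) = 76.9° from the x-axis; with |KH| = 40.4, H = K + 40.4·(cos 76.9°, sin 76.9°) = (47.1, 70.8). The perpendicularity gives HZ at right angles to KH; with |HZ| = 16.3 on the left of KH, Z = H + 16.3·(-0.974, 0.227) = (31.2, 74.5). Then cos ∠KZH = ZK·ZH / (|ZK||ZH|), giving 68.0°.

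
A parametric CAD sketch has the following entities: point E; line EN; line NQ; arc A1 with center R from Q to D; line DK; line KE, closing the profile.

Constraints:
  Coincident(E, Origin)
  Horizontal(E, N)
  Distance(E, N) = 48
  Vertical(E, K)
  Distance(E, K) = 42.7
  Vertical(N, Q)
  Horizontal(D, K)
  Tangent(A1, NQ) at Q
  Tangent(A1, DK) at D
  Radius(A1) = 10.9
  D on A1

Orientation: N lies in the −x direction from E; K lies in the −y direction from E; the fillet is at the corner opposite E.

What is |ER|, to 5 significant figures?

48.864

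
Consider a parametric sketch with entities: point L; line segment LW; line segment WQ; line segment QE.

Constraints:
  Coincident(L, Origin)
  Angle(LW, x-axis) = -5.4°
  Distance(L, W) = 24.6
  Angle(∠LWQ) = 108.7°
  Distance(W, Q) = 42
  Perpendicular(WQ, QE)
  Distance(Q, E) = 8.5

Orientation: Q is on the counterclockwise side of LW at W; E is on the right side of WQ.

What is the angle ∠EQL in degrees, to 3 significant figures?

115°

L is at the origin; LW runs at -5.4° with length 24.6, so W = 24.6·(cos -5.4°, sin -5.4°) = (24.5, -2.32). ∠LWQ = 108.7°, so WQ runs at -5.4° + (180° − 108.7°) = 65.9° from the x-axis; with |WQ| = 42.0, Q = W + 42.0·(cos 65.9°, sin 65.9°) = (41.6, 36.0). WQ is perpendicular to QE; with |QE| = 8.5 on the right of WQ, E = Q + 8.5·(0.913, -0.408) = (49.4, 32.6). Then cos ∠EQL = QE·QL / (|QE||QL|), giving 115°.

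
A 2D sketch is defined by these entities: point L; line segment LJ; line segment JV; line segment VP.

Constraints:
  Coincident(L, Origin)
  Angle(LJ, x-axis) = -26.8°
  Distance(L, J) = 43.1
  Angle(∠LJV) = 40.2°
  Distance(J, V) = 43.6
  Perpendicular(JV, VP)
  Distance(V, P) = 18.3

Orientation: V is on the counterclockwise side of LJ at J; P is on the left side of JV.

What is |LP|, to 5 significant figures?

14.307

L is at the origin; LJ runs at -26.8° with length 43.1, so J = 43.1·(cos -26.8°, sin -26.8°) = (38.470, -19.433). ∠LJV = 40.2°, so JV runs at -26.8° + (180° − 40.2°) = 113.00° from the x-axis; with |JV| = 43.6, V = J + 43.6·(cos 113.00°, sin 113.00°) = (21.435, 20.701). JV is perpendicular to VP; with |VP| = 18.3 on the left of JV, P = V + 18.3·(-0.92050, -0.39073) = (4.5893, 13.551). Then |LP| = |P − L| = 14.307.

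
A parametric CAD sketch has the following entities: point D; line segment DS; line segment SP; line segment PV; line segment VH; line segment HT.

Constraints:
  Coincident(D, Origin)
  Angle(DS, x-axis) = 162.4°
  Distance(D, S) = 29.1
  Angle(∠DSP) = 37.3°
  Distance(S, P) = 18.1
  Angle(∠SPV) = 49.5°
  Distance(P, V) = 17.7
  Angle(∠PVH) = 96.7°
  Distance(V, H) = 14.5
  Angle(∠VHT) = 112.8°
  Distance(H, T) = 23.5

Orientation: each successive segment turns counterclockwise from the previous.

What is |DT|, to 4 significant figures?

42.76

∠PVH = 96.7° gives VH at 158.9° from the x-axis; with |VH| = 14.5, H = (-26.46, 16.35). ∠VHT = 112.8° gives HT at -133.9° from the x-axis; with |HT| = 23.5, T = (-42.75, -0.5786). Then |DT| = |T − D| = 42.76.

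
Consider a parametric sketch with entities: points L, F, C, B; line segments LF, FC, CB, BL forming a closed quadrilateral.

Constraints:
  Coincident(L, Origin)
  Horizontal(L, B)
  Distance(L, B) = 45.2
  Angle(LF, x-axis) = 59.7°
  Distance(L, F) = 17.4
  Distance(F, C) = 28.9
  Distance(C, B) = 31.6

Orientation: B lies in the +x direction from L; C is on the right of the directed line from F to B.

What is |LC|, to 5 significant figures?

20.800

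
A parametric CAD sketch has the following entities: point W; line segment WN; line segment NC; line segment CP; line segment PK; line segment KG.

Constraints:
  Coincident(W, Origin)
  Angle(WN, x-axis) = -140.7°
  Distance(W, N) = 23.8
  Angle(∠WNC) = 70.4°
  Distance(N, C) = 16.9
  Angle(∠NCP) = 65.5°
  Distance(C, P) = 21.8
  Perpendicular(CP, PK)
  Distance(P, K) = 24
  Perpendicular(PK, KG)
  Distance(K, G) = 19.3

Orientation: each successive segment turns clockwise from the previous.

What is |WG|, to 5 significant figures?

33.178

CP ⟂ PK, so PK runs at -94.800°; with |PK| = 24.0, K = (-4.3990, -24.904). The perpendicularity gives KG at right angles to PK, so KG runs at 175.20°; with |KG| = 19.3, G = (-23.631, -23.289). Then |WG| = |G − W| = 33.178.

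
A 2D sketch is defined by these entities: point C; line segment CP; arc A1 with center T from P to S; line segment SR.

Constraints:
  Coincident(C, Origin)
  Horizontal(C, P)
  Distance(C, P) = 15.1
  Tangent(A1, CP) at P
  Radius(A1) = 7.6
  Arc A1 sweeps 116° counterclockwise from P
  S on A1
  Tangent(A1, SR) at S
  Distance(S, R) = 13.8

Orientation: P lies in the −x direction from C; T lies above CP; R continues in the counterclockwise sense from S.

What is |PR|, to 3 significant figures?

23.3

C is at the origin; C and P share the same y with |CP| = 15.1 and P on the −x side, so P = (-15.1, 0.00). A1 meets CP tangentially, so TP is at right angles to CP, so T = P + (0, 7.6) = (-15.1, 7.60). On A1, P sits at bearing -90° from T; a 116° counterclockwise sweep puts S at bearing 26°, so S = T + 7.6·(cos 26°, sin 26°) = (-8.27, 10.9). Since A1 is tangent to SR there, TS ⟂ SR, so SR runs along (−sin 26°, cos 26°); with |SR| = 13.8, R = (-14.3, 23.3). Then |PR| = |R − P| = 23.3.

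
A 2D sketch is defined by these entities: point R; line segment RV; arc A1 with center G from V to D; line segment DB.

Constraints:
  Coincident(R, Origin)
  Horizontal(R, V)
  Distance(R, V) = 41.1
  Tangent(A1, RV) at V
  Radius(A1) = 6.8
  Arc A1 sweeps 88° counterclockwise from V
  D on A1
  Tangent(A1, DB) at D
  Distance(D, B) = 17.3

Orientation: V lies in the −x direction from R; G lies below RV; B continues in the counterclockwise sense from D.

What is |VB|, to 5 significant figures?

24.974

R is at the origin; RV is horizontal with |RV| = 41.1 and V on the −x side, so V = (-41.100, 0.0000). Tangency of A1 to RV means the radius GV is perpendicular to RV, so G = V + (0, -6.8) = (-41.100, -6.8000). On A1, V sits at bearing 90° from G; an 88° counterclockwise sweep puts D at bearing 178°, so D = G + 6.8·(cos 178°, sin 178°) = (-47.896, -6.5627). Since A1 is tangent to DB there, GD ⟂ DB, so DB runs along (−sin 178°, cos 178°); with |DB| = 17.3, B = (-48.500, -23.852). Then |VB| = |B − V| = 24.974.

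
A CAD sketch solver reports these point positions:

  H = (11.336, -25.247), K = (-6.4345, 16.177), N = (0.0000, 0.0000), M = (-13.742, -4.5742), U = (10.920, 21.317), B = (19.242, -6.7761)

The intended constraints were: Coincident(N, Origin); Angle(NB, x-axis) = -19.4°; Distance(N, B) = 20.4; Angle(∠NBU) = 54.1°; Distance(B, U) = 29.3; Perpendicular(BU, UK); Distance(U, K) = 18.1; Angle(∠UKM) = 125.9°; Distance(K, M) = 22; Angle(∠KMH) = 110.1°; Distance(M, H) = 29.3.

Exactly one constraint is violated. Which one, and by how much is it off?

Distance(M, H) = 29.3 — off by 3.20.

N = (0.00, 0.00) ✓; NB at -19.40° ✓; |NB| = 20.40 ✓; ∠NBU = 54.10° ✓; |BU| = 29.30 ✓; ∠(BU, UK) = 90.00° ✓; |UK| = 18.10 ✓; ∠UKM = 125.9° ✓; |KM| = 22.00 ✓; ∠KMH = 110.1° ✓; |MH| = 32.50 ✗.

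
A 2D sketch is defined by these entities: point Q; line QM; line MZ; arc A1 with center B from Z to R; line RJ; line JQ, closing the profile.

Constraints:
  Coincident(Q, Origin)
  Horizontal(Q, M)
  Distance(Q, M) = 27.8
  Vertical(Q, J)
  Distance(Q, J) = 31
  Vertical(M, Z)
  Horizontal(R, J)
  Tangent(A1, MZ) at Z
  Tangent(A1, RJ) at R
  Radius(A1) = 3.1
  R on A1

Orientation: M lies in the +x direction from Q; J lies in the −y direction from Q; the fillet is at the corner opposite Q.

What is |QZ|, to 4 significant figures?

39.39

The virtual corner opposite Q is at (27.80, -31.00). The tangent condition forces BZ to be normal to MZ and A1 meets RJ tangentially, so BR is at right angles to RJ, with radius 3.1, so the center B sits 3.1 in from both sides at B = (24.70, -27.90). That places the tangent points at Z = (27.80, -27.90) on MZ and R = (24.70, -31.00) on RJ. Then |QZ| = |Z − Q| = 39.39.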